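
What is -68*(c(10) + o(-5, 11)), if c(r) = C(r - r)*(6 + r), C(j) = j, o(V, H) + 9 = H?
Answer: -136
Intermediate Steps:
o(V, H) = -9 + H
c(r) = 0 (c(r) = (r - r)*(6 + r) = 0*(6 + r) = 0)
-68*(c(10) + o(-5, 11)) = -68*(0 + (-9 + 11)) = -68*(0 + 2) = -68*2 = -136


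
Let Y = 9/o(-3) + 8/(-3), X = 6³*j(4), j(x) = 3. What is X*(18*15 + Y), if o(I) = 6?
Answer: 174204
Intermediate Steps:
X = 648 (X = 6³*3 = 216*3 = 648)
Y = -7/6 (Y = 9/6 + 8/(-3) = 9*(⅙) + 8*(-⅓) = 3/2 - 8/3 = -7/6 ≈ -1.1667)
X*(18*15 + Y) = 648*(18*15 - 7/6) = 648*(270 - 7/6) = 648*(1613/6) = 174204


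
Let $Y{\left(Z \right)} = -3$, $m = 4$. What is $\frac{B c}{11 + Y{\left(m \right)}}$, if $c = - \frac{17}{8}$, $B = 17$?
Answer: $- \frac{289}{64} \approx -4.5156$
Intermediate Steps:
$c = - \frac{17}{8}$ ($c = \left(-17\right) \frac{1}{8} = - \frac{17}{8} \approx -2.125$)
$\frac{B c}{11 + Y{\left(m \right)}} = \frac{17 \left(- \frac{17}{8}\right)}{11 - 3} = - \frac{289}{8 \cdot 8} = \left(- \frac{289}{8}\right) \frac{1}{8} = - \frac{289}{64}$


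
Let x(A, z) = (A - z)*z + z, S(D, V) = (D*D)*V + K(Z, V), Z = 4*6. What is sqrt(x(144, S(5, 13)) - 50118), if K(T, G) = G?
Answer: 2*I*sqrt(28838) ≈ 339.64*I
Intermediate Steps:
Z = 24
S(D, V) = V + V*D**2 (S(D, V) = (D*D)*V + V = D**2*V + V = V*D**2 + V = V + V*D**2)
x(A, z) = z + z*(A - z) (x(A, z) = z*(A - z) + z = z + z*(A - z))
sqrt(x(144, S(5, 13)) - 50118) = sqrt((13*(1 + 5**2))*(1 + 144 - 13*(1 + 5**2)) - 50118) = sqrt((13*(1 + 25))*(1 + 144 - 13*(1 + 25)) - 50118) = sqrt((13*26)*(1 + 144 - 13*26) - 50118) = sqrt(338*(1 + 144 - 1*338) - 50118) = sqrt(338*(1 + 144 - 338) - 50118) = sqrt(338*(-193) - 50118) = sqrt(-65234 - 50118) = sqrt(-115352) = 2*I*sqrt(28838)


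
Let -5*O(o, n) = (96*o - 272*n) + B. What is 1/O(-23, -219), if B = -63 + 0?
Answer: -5/57297 ≈ -8.7265e-5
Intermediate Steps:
B = -63
O(o, n) = 63/5 - 96*o/5 + 272*n/5 (O(o, n) = -((96*o - 272*n) - 63)/5 = -((-272*n + 96*o) - 63)/5 = -(-63 - 272*n + 96*o)/5 = 63/5 - 96*o/5 + 272*n/5)
1/O(-23, -219) = 1/(63/5 - 96/5*(-23) + (272/5)*(-219)) = 1/(63/5 + 2208/5 - 59568/5) = 1/(-57297/5) = -5/57297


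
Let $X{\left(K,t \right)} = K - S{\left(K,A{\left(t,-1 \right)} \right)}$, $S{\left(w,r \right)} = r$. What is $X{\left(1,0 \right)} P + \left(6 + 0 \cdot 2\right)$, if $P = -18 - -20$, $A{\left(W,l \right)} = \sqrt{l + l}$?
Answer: $8 - 2 i \sqrt{2} \approx 8.0 - 2.8284 i$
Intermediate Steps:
$A{\left(W,l \right)} = \sqrt{2} \sqrt{l}$ ($A{\left(W,l \right)} = \sqrt{2 l} = \sqrt{2} \sqrt{l}$)
$X{\left(K,t \right)} = K - i \sqrt{2}$ ($X{\left(K,t \right)} = K - \sqrt{2} \sqrt{-1} = K - \sqrt{2} i = K - i \sqrt{2}$)
$P = 2$ ($P = -18 + 20 = 2$)
$X{\left(1,0 \right)} P + \left(6 + 0 \cdot 2\right) = \left(1 - i \sqrt{2}\right) 2 + \left(6 + 0 \cdot 2\right) = \left(2 - 2 i \sqrt{2}\right) + \left(6 + 0\right) = \left(2 - 2 i \sqrt{2}\right) + 6 = 8 - 2 i \sqrt{2}$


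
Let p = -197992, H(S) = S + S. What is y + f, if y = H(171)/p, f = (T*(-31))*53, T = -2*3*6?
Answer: 5855415237/98996 ≈ 59148.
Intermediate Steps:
H(S) = 2*S
T = -36 (T = -6*6 = -36)
f = 59148 (f = -36*(-31)*53 = 1116*53 = 59148)
y = -171/98996 (y = (2*171)/(-197992) = 342*(-1/197992) = -171/98996 ≈ -0.0017273)
y + f = -171/98996 + 59148 = 5855415237/98996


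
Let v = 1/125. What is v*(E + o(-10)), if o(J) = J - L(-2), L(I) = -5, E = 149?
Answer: 144/125 ≈ 1.1520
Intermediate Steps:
v = 1/125 ≈ 0.0080000
o(J) = 5 + J (o(J) = J - 1*(-5) = J + 5 = 5 + J)
v*(E + o(-10)) = (149 + (5 - 10))/125 = (149 - 5)/125 = (1/125)*144 = 144/125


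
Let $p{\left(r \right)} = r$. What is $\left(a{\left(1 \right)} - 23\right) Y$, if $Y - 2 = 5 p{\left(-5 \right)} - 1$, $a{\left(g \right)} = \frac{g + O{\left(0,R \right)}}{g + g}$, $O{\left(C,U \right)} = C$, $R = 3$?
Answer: $540$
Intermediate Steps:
$a{\left(g \right)} = \frac{1}{2}$ ($a{\left(g \right)} = \frac{g + 0}{g + g} = \frac{g}{2 g} = g \frac{1}{2 g} = \frac{1}{2}$)
$Y = -24$ ($Y = 2 + \left(5 \left(-5\right) - 1\right) = 2 - 26 = -24$)
$\left(a{\left(1 \right)} - 23\right) Y = \left(\frac{1}{2} - 23\right) \left(-24\right) = \left(- \frac{45}{2}\right) \left(-24\right) = 540$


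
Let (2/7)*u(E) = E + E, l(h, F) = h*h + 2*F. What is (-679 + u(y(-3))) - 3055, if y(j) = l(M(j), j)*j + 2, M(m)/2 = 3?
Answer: -4350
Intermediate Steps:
M(m) = 6 (M(m) = 2*3 = 6)
l(h, F) = h² + 2*F
y(j) = 2 + j*(36 + 2*j) (y(j) = (6² + 2*j)*j + 2 = (36 + 2*j)*j + 2 = j*(36 + 2*j) + 2 = 2 + j*(36 + 2*j))
u(E) = 7*E (u(E) = 7*(E + E)/2 = 7*(2*E)/2 = 7*E)
(-679 + u(y(-3))) - 3055 = (-679 + 7*(2 + 2*(-3)*(18 - 3))) - 3055 = (-679 + 7*(2 + 2*(-3)*15)) - 3055 = (-679 + 7*(2 - 90)) - 3055 = (-679 + 7*(-88)) - 3055 = (-679 - 616) - 3055 = -1295 - 3055 = -4350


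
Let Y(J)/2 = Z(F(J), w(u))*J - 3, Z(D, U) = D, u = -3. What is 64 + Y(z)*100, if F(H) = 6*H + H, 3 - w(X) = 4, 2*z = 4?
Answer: 5064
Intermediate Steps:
z = 2 (z = (1/2)*4 = 2)
w(X) = -1 (w(X) = 3 - 1*4 = 3 - 4 = -1)
F(H) = 7*H
Y(J) = -6 + 14*J**2 (Y(J) = 2*((7*J)*J - 3) = 2*(7*J**2 - 3) = 2*(-3 + 7*J**2) = -6 + 14*J**2)
64 + Y(z)*100 = 64 + (-6 + 14*2**2)*100 = 64 + (-6 + 14*4)*100 = 64 + (-6 + 56)*100 = 64 + 50*100 = 64 + 5000 = 5064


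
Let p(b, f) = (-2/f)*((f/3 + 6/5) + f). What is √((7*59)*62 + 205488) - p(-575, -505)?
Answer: 20164/7575 + √231094 ≈ 483.38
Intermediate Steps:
p(b, f) = -2*(6/5 + 4*f/3)/f (p(b, f) = (-2/f)*((f*(⅓) + 6*(⅕)) + f) = (-2/f)*((f/3 + 6/5) + f) = (-2/f)*((6/5 + f/3) + f) = (-2/f)*(6/5 + 4*f/3) = -2*(6/5 + 4*f/3)/f)
√((7*59)*62 + 205488) - p(-575, -505) = √((7*59)*62 + 205488) - 4*(-9 - 10*(-505))/(15*(-505)) = √(413*62 + 205488) - 4*(-1)*(-9 + 5050)/(15*505) = √(25606 + 205488) - 4*(-1)*5041/(15*505) = √231094 - 1*(-20164/7575) = √231094 + 20164/7575 = 20164/7575 + √231094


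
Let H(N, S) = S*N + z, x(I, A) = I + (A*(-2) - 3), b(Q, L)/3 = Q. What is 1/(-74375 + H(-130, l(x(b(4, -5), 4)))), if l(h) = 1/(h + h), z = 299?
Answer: -1/74141 ≈ -1.3488e-5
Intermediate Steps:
b(Q, L) = 3*Q
x(I, A) = -3 + I - 2*A (x(I, A) = I + (-2*A - 3) = I + (-3 - 2*A) = -3 + I - 2*A)
l(h) = 1/(2*h)
H(N, S) = 299 + N*S (H(N, S) = S*N + 299 = N*S + 299 = 299 + N*S)
1/(-74375 + H(-130, l(x(b(4, -5), 4)))) = 1/(-74375 + (299 - 65/(-3 + 3*4 - 2*4))) = 1/(-74375 + (299 - 65/(-3 + 12 - 8))) = 1/(-74375 + (299 - 65/1)) = 1/(-74375 + (299 - 65)) = 1/(-74375 + 234) = 1/(-74141) = -1/74141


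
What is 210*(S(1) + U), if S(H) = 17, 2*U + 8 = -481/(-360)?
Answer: 68887/24 ≈ 2870.3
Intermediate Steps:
U = -2399/720 (U = -4 + (-481/(-360))/2 = -4 + (-481*(-1/360))/2 = -4 + (½)*(481/360) = -4 + 481/720 = -2399/720 ≈ -3.3319)
210*(S(1) + U) = 210*(17 - 2399/720) = 210*(9841/720) = 68887/24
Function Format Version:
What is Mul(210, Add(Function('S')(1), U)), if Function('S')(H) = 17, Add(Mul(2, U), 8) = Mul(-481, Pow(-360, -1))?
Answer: Rational(68887, 24) ≈ 2870.3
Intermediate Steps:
U = Rational(-2399, 720) (U = Add(-4, Mul(Rational(1, 2), Mul(-481, Pow(-360, -1)))) = Add(-4, Mul(Rational(1, 2), Mul(-481, Rational(-1, 360)))) = Add(-4, Mul(Rational(1, 2), Rational(481, 360))) = Add(-4, Rational(481, 720)) = Rational(-2399, 720) ≈ -3.3319)
Mul(210, Add(Function('S')(1), U)) = Mul(210, Add(17, Rational(-2399, 720))) = Mul(210, Rational(9841, 720)) = Rational(68887, 24)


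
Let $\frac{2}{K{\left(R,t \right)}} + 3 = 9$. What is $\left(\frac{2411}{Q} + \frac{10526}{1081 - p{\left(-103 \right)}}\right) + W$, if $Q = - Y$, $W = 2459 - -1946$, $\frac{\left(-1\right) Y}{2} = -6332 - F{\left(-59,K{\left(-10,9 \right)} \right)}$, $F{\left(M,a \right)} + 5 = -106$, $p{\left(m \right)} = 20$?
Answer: $\frac{58278644031}{13200962} \approx 4414.7$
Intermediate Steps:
$K{\left(R,t \right)} = \frac{1}{3}$ ($K{\left(R,t \right)} = \frac{2}{-3 + 9} = \frac{2}{6} = 2 \cdot \frac{1}{6} = \frac{1}{3}$)
$F{\left(M,a \right)} = -111$ ($F{\left(M,a \right)} = -5 - 106 = -111$)
$Y = 12442$ ($Y = - 2 \left(-6332 - -111\right) = - 2 \left(-6332 + 111\right) = \left(-2\right) \left(-6221\right) = 12442$)
$W = 4405$ ($W = 2459 + 1946 = 4405$)
$Q = -12442$ ($Q = \left(-1\right) 12442 = -12442$)
$\left(\frac{2411}{Q} + \frac{10526}{1081 - p{\left(-103 \right)}}\right) + W = \left(\frac{2411}{-12442} + \frac{10526}{1081 - 20}\right) + 4405 = \left(2411 \left(- \frac{1}{12442}\right) + \frac{10526}{1081 - 20}\right) + 4405 = \left(- \frac{2411}{12442} + \frac{10526}{1061}\right) + 4405 = \frac{128406421}{13200962} + 4405 = \frac{58278644031}{13200962}$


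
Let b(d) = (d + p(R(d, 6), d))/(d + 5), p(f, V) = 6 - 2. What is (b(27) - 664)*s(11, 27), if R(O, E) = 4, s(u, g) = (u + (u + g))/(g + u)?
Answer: -1039633/1216 ≈ -854.96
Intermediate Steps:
s(u, g) = (g + 2*u)/(g + u) (s(u, g) = (u + (g + u))/(g + u) = (g + 2*u)/(g + u))
p(f, V) = 4
b(d) = (4 + d)/(5 + d) (b(d) = (d + 4)/(d + 5) = (4 + d)/(5 + d))
(b(27) - 664)*s(11, 27) = ((4 + 27)/(5 + 27) - 664)*((27 + 2*11)/(27 + 11)) = (31/32 - 664)*((27 + 22)/38) = ((1/32)*31 - 664)*((1/38)*49) = (31/32 - 664)*(49/38) = -21217/32*49/38 = -1039633/1216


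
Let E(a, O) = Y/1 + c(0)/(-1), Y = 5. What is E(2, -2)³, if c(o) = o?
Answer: 125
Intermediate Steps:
E(a, O) = 5 (E(a, O) = 5/1 + 0/(-1) = 5*1 + 0*(-1) = 5 + 0 = 5)
E(2, -2)³ = 5³ = 125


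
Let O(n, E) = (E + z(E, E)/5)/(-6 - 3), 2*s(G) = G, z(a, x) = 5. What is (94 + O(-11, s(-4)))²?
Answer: 717409/81 ≈ 8856.9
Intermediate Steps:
s(G) = G/2
O(n, E) = -⅑ - E/9 (O(n, E) = (E + 5/5)/(-6 - 3) = (E + 5*(⅕))/(-9) = (E + 1)*(-⅑) = (1 + E)*(-⅑) = -⅑ - E/9)
(94 + O(-11, s(-4)))² = (94 + (-⅑ - (-4)/18))² = (94 + (-⅑ - ⅑*(-2)))² = (94 + (-⅑ + 2/9))² = (94 + ⅑)² = (847/9)² = 717409/81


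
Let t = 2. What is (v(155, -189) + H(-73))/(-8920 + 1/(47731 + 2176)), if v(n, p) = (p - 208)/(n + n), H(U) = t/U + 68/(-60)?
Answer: 1654367143/6044524220742 ≈ 0.00027370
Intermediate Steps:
H(U) = -17/15 + 2/U (H(U) = 2/U + 68/(-60) = 2/U + 68*(-1/60) = 2/U - 17/15 = -17/15 + 2/U)
v(n, p) = (-208 + p)/(2*n) (v(n, p) = (-208 + p)/((2*n)) = (-208 + p)*(1/(2*n)) = (-208 + p)/(2*n))
(v(155, -189) + H(-73))/(-8920 + 1/(47731 + 2176)) = ((½)*(-208 - 189)/155 + (-17/15 + 2/(-73)))/(-8920 + 1/(47731 + 2176)) = ((½)*(1/155)*(-397) + (-17/15 + 2*(-1/73)))/(-8920 + 1/49907) = (-397/310 + (-17/15 - 2/73))/(-8920 + 1/49907) = (-397/310 - 1271/1095)/(-445170439/49907) = -33149/13578*(-49907/445170439) = 1654367143/6044524220742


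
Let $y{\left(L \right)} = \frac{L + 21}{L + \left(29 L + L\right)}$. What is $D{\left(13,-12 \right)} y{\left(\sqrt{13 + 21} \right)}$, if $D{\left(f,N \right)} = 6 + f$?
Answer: $\frac{19}{31} + \frac{399 \sqrt{34}}{1054} \approx 2.8203$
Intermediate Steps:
$y{\left(L \right)} = \frac{21 + L}{31 L}$ ($y{\left(L \right)} = \frac{21 + L}{L + 30 L} = \frac{21 + L}{31 L}$)
$D{\left(13,-12 \right)} y{\left(\sqrt{13 + 21} \right)} = \left(6 + 13\right) \frac{21 + \sqrt{13 + 21}}{31 \sqrt{13 + 21}} = 19 \frac{21 + \sqrt{34}}{31 \sqrt{34}} = 19 \frac{\frac{\sqrt{34}}{34} \left(21 + \sqrt{34}\right)}{31} = 19 \frac{\sqrt{34} \left(21 + \sqrt{34}\right)}{1054} = \frac{19 \sqrt{34} \left(21 + \sqrt{34}\right)}{1054}$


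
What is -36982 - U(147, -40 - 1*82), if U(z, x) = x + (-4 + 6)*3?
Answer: -36866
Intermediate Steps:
U(z, x) = 6 + x (U(z, x) = x + 2*3 = x + 6 = 6 + x)
-36982 - U(147, -40 - 1*82) = -36982 - (6 + (-40 - 1*82)) = -36982 - (6 + (-40 - 82)) = -36982 - (6 - 122) = -36982 - 1*(-116) = -36982 + 116 = -36866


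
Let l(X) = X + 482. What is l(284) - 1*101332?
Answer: -100566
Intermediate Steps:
l(X) = 482 + X
l(284) - 1*101332 = (482 + 284) - 1*101332 = 766 - 101332 = -100566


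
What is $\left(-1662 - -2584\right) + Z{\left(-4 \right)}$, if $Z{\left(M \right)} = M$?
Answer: $918$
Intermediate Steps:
$\left(-1662 - -2584\right) + Z{\left(-4 \right)} = \left(-1662 - -2584\right) - 4 = \left(-1662 + 2584\right) - 4 = 922 - 4 = 918$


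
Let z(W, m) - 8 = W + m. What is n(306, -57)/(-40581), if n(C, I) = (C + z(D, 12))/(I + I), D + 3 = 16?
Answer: 113/1542078 ≈ 7.3278e-5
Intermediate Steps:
D = 13 (D = -3 + 16 = 13)
z(W, m) = 8 + W + m (z(W, m) = 8 + (W + m) = 8 + W + m)
n(C, I) = (33 + C)/(2*I) (n(C, I) = (C + (8 + 13 + 12))/(I + I) = (C + 33)/((2*I)) = (33 + C)*(1/(2*I)) = (33 + C)/(2*I))
n(306, -57)/(-40581) = ((1/2)*(33 + 306)/(-57))/(-40581) = ((1/2)*(-1/57)*339)*(-1/40581) = -113/38*(-1/40581) = 113/1542078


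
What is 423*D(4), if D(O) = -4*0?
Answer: 0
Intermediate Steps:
D(O) = 0
423*D(4) = 423*0 = 0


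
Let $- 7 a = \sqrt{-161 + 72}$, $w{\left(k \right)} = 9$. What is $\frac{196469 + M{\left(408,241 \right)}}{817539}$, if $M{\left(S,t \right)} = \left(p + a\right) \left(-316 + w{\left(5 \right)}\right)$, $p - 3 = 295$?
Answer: $\frac{104983}{817539} + \frac{307 i \sqrt{89}}{5722773} \approx 0.12841 + 0.00050609 i$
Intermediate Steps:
$p = 298$ ($p = 3 + 295 = 298$)
$a = - \frac{i \sqrt{89}}{7}$ ($a = - \frac{\sqrt{-161 + 72}}{7} = - \frac{\sqrt{-89}}{7} = - \frac{i \sqrt{89}}{7} \approx - 1.3477 i$)
$M{\left(S,t \right)} = -91486 + \frac{307 i \sqrt{89}}{7}$ ($M{\left(S,t \right)} = \left(298 - \frac{i \sqrt{89}}{7}\right) \left(-316 + 9\right) = \left(298 - \frac{i \sqrt{89}}{7}\right) \left(-307\right) = -91486 + \frac{307 i \sqrt{89}}{7}$)
$\frac{196469 + M{\left(408,241 \right)}}{817539} = \frac{196469 - \left(91486 - \frac{307 i \sqrt{89}}{7}\right)}{817539} = \left(104983 + \frac{307 i \sqrt{89}}{7}\right) \frac{1}{817539} = \frac{104983}{817539} + \frac{307 i \sqrt{89}}{5722773}$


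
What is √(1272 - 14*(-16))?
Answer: 2*√374 ≈ 38.678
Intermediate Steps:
√(1272 - 14*(-16)) = √(1272 + 224) = √1496 = 2*√374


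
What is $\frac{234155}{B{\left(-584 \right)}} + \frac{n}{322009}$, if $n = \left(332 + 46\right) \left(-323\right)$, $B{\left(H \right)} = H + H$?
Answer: $- \frac{75542623187}{376106512} \approx -200.85$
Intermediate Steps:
$B{\left(H \right)} = 2 H$
$n = -122094$ ($n = 378 \left(-323\right) = -122094$)
$\frac{234155}{B{\left(-584 \right)}} + \frac{n}{322009} = \frac{234155}{2 \left(-584\right)} - \frac{122094}{322009} = \frac{234155}{-1168} - \frac{122094}{322009} = 234155 \left(- \frac{1}{1168}\right) - \frac{122094}{322009} = - \frac{234155}{1168} - \frac{122094}{322009} = - \frac{75542623187}{376106512}$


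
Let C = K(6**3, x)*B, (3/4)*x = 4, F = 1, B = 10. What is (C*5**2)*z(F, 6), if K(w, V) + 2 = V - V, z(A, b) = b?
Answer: -3000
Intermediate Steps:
x = 16/3 (x = (4/3)*4 = 16/3 ≈ 5.3333)
K(w, V) = -2 (K(w, V) = -2 + (V - V) = -2 + 0 = -2)
C = -20 (C = -2*10 = -20)
(C*5**2)*z(F, 6) = -20*5**2*6 = -20*25*6 = -500*6 = -3000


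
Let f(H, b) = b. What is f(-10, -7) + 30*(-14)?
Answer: -427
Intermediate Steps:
f(-10, -7) + 30*(-14) = -7 + 30*(-14) = -7 - 420 = -427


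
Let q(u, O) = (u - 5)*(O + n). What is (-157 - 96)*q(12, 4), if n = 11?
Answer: -26565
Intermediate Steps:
q(u, O) = (-5 + u)*(11 + O) (q(u, O) = (u - 5)*(O + 11) = (-5 + u)*(11 + O))
(-157 - 96)*q(12, 4) = (-157 - 96)*(-55 - 5*4 + 11*12 + 4*12) = -253*(-55 - 20 + 132 + 48) = -253*105 = -26565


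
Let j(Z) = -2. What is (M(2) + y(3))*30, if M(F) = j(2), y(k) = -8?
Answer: -300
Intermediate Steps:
M(F) = -2
(M(2) + y(3))*30 = (-2 - 8)*30 = -10*30 = -300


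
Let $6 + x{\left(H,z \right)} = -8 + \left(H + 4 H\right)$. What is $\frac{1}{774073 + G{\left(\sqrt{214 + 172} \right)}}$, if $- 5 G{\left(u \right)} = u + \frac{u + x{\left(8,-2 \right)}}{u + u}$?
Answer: $\frac{1659956330}{1284927210201079} + \frac{1330 \sqrt{386}}{3854781630603237} \approx 1.2919 \cdot 10^{-6}$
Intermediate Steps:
$x{\left(H,z \right)} = -14 + 5 H$ ($x{\left(H,z \right)} = -6 + \left(-8 + \left(H + 4 H\right)\right) = -6 + \left(-8 + 5 H\right) = -14 + 5 H$)
$G{\left(u \right)} = - \frac{u}{5} - \frac{26 + u}{10 u}$ ($G{\left(u \right)} = - \frac{u + \frac{u + \left(-14 + 5 \cdot 8\right)}{u + u}}{5} = - \frac{u + \frac{u + \left(-14 + 40\right)}{2 u}}{5} = - \frac{u + \left(u + 26\right) \frac{1}{2 u}}{5} = - \frac{u + \left(26 + u\right) \frac{1}{2 u}}{5} = - \frac{u + \frac{26 + u}{2 u}}{5} = - \frac{u}{5} - \frac{26 + u}{10 u}$)
$\frac{1}{774073 + G{\left(\sqrt{214 + 172} \right)}} = \frac{1}{774073 + \frac{-26 - \sqrt{214 + 172} \left(1 + 2 \sqrt{214 + 172}\right)}{10 \sqrt{214 + 172}}} = \frac{1}{774073 + \frac{-26 - \sqrt{386} \left(1 + 2 \sqrt{386}\right)}{10 \sqrt{386}}} = \frac{1}{774073 + \frac{\frac{\sqrt{386}}{386} \left(-26 - \sqrt{386} \left(1 + 2 \sqrt{386}\right)\right)}{10}} = \frac{1}{774073 + \frac{\sqrt{386} \left(-26 - \sqrt{386} \left(1 + 2 \sqrt{386}\right)\right)}{3860}}$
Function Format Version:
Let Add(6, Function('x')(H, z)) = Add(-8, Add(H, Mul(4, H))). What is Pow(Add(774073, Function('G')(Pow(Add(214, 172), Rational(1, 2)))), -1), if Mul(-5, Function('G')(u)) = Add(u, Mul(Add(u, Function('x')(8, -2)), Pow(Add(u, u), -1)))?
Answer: Add(Rational(1659956330, 1284927210201079), Mul(Rational(1330, 3854781630603237), Pow(386, Rational(1, 2)))) ≈ 1.2919e-6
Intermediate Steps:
Function('x')(H, z) = Add(-14, Mul(5, H)) (Function('x')(H, z) = Add(-6, Add(-8, Add(H, Mul(4, H)))) = Add(-6, Add(-8, Mul(5, H))) = Add(-14, Mul(5, H)))
Function('G')(u) = Add(Mul(Rational(-1, 5), u), Mul(Rational(-1, 10), Pow(u, -1), Add(26, u))) (Function('G')(u) = Mul(Rational(-1, 5), Add(u, Mul(Add(u, Add(-14, Mul(5, 8))), Pow(Add(u, u), -1)))) = Mul(Rational(-1, 5), Add(u, Mul(Add(u, Add(-14, 40)), Pow(Mul(2, u), -1)))) = Mul(Rational(-1, 5), Add(u, Mul(Add(u, 26), Mul(Rational(1, 2), Pow(u, -1))))) = Mul(Rational(-1, 5), Add(u, Mul(Add(26, u), Mul(Rational(1, 2), Pow(u, -1))))) = Mul(Rational(-1, 5), Add(u, Mul(Rational(1, 2), Pow(u, -1), Add(26, u)))) = Add(Mul(Rational(-1, 5), u), Mul(Rational(-1, 10), Pow(u, -1), Add(26, u))))
Pow(Add(774073, Function('G')(Pow(Add(214, 172), Rational(1, 2)))), -1) = Pow(Add(774073, Mul(Rational(1, 10), Pow(Pow(Add(214, 172), Rational(1, 2)), -1), Add(-26, Mul(-1, Pow(Add(214, 172), Rational(1, 2)), Add(1, Mul(2, Pow(Add(214, 172), Rational(1, 2)))))))), -1) = Pow(Add(774073, Mul(Rational(1, 10), Pow(Pow(386, Rational(1, 2)), -1), Add(-26, Mul(-1, Pow(386, Rational(1, 2)), Add(1, Mul(2, Pow(386, Rational(1, 2)))))))), -1) = Pow(Add(774073, Mul(Rational(1, 10), Mul(Rational(1, 386), Pow(386, Rational(1, 2))), Add(-26, Mul(-1, Pow(386, Rational(1, 2)), Add(1, Mul(2, Pow(386, Rational(1, 2)))))))), -1) = Pow(Add(774073, Mul(Rational(1, 3860), Pow(386, Rational(1, 2)), Add(-26, Mul(-1, Pow(386, Rational(1, 2)), Add(1, Mul(2, Pow(386, Rational(1, 2)))))))), -1)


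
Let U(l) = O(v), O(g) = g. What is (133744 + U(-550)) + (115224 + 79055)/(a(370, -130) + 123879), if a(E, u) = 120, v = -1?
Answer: 16584192536/123999 ≈ 1.3374e+5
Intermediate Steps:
U(l) = -1
(133744 + U(-550)) + (115224 + 79055)/(a(370, -130) + 123879) = (133744 - 1) + (115224 + 79055)/(120 + 123879) = 133743 + 194279/123999 = 16584192536/123999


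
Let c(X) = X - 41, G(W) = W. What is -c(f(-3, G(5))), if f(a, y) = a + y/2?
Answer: 83/2 ≈ 41.500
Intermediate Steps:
f(a, y) = a + y/2 (f(a, y) = a + y*(½) = a + y/2)
c(X) = -41 + X
-c(f(-3, G(5))) = -(-41 + (-3 + (½)*5)) = -(-41 + (-3 + 5/2)) = -(-41 - ½) = -1*(-83/2) = 83/2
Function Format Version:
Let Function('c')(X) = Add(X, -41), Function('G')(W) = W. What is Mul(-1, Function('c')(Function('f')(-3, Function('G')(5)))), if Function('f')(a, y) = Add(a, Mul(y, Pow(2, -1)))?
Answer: Rational(83, 2) ≈ 41.500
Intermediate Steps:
Function('f')(a, y) = Add(a, Mul(Rational(1, 2), y)) (Function('f')(a, y) = Add(a, Mul(y, Rational(1, 2))) = Add(a, Mul(Rational(1, 2), y)))
Function('c')(X) = Add(-41, X)
Mul(-1, Function('c')(Function('f')(-3, Function('G')(5)))) = Mul(-1, Add(-41, Add(-3, Mul(Rational(1, 2), 5)))) = Mul(-1, Add(-41, Add(-3, Rational(5, 2)))) = Mul(-1, Add(-41, Rational(-1, 2))) = Mul(-1, Rational(-83, 2)) = Rational(83, 2)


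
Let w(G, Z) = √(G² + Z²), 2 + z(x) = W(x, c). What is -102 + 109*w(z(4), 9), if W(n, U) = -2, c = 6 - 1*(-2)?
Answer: -102 + 109*√97 ≈ 971.53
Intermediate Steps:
c = 8 (c = 6 + 2 = 8)
z(x) = -4 (z(x) = -2 - 2 = -4)
-102 + 109*w(z(4), 9) = -102 + 109*√((-4)² + 9²) = -102 + 109*√(16 + 81) = -102 + 109*√97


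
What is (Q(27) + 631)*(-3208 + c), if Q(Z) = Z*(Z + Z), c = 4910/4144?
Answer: -13880404369/2072 ≈ -6.6990e+6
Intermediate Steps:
c = 2455/2072 (c = 4910*(1/4144) = 2455/2072 ≈ 1.1848)
Q(Z) = 2*Z² (Q(Z) = Z*(2*Z) = 2*Z²)
(Q(27) + 631)*(-3208 + c) = (2*27² + 631)*(-3208 + 2455/2072) = (2*729 + 631)*(-6644521/2072) = (1458 + 631)*(-6644521/2072) = 2089*(-6644521/2072) = -13880404369/2072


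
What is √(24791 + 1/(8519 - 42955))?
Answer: 15*√32664569115/17218 ≈ 157.45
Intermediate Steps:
√(24791 + 1/(8519 - 42955)) = √(24791 + 1/(-34436)) = √(24791 - 1/34436) = √(853702875/34436) = 15*√32664569115/17218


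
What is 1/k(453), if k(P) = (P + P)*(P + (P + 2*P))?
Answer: 1/1641672 ≈ 6.0913e-7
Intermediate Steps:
k(P) = 8*P**2 (k(P) = (2*P)*(P + 3*P) = (2*P)*(4*P) = 8*P**2)
1/k(453) = 1/(8*453**2) = 1/(8*205209) = 1/1641672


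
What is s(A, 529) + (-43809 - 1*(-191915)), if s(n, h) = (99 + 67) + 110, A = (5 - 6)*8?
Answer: 148382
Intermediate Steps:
A = -8 (A = -1*8 = -8)
s(n, h) = 276 (s(n, h) = 166 + 110 = 276)
s(A, 529) + (-43809 - 1*(-191915)) = 276 + (-43809 - 1*(-191915)) = 276 + (-43809 + 191915) = 276 + 148106 = 148382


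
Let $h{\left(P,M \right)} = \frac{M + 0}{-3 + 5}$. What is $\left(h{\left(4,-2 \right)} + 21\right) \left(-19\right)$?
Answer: $-380$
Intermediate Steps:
$h{\left(P,M \right)} = \frac{M}{2}$
$\left(h{\left(4,-2 \right)} + 21\right) \left(-19\right) = \left(\frac{1}{2} \left(-2\right) + 21\right) \left(-19\right) = \left(-1 + 21\right) \left(-19\right) = 20 \left(-19\right) = -380$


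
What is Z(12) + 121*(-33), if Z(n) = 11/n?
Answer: -47905/12 ≈ -3992.1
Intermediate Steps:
Z(12) + 121*(-33) = 11/12 + 121*(-33) = 11*(1/12) - 3993 = 11/12 - 3993 = -47905/12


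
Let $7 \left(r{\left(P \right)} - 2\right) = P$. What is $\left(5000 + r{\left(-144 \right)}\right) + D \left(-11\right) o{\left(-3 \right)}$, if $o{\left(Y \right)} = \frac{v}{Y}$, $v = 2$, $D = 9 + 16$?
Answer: $\frac{108460}{21} \approx 5164.8$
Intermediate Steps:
$D = 25$
$r{\left(P \right)} = 2 + \frac{P}{7}$
$o{\left(Y \right)} = \frac{2}{Y}$
$\left(5000 + r{\left(-144 \right)}\right) + D \left(-11\right) o{\left(-3 \right)} = \left(5000 + \left(2 + \frac{1}{7} \left(-144\right)\right)\right) + 25 \left(-11\right) \frac{2}{-3} = \left(5000 + \left(2 - \frac{144}{7}\right)\right) - 275 \cdot 2 \left(- \frac{1}{3}\right) = \left(5000 - \frac{130}{7}\right) - - \frac{550}{3} = \frac{34870}{7} + \frac{550}{3} = \frac{108460}{21}$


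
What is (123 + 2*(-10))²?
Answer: 10609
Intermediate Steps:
(123 + 2*(-10))² = (123 - 20)² = 103² = 10609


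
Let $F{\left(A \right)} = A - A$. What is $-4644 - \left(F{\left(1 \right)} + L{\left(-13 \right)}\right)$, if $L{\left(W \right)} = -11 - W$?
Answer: $-4646$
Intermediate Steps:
$F{\left(A \right)} = 0$
$-4644 - \left(F{\left(1 \right)} + L{\left(-13 \right)}\right) = -4644 - \left(0 - -2\right) = -4644 - \left(0 + \left(-11 + 13\right)\right) = -4644 - \left(0 + 2\right) = -4644 - 2 = -4646$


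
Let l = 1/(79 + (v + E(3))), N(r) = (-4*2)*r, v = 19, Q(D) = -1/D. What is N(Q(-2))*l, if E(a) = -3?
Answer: -4/95 ≈ -0.042105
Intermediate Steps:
N(r) = -8*r
l = 1/95 (l = 1/(79 + (19 - 3)) = 1/(79 + 16) = 1/95 ≈ 0.010526)
N(Q(-2))*l = -(-8)/(-2)*(1/95) = -(-8)*(-1)/2*(1/95) = -8*1/2*(1/95) = -4*1/95 = -4/95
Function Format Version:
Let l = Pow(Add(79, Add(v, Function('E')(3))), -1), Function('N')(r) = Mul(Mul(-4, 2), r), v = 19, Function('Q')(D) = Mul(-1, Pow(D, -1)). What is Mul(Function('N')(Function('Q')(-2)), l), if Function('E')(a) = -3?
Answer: Rational(-4, 95) ≈ -0.042105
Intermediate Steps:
Function('N')(r) = Mul(-8, r)
l = Rational(1, 95) (l = Pow(Add(79, Add(19, -3)), -1) = Pow(Add(79, 16), -1) = Pow(95, -1) = Rational(1, 95) ≈ 0.010526)
Mul(Function('N')(Function('Q')(-2)), l) = Mul(Mul(-8, Mul(-1, Pow(-2, -1))), Rational(1, 95)) = Mul(Mul(-8, Mul(-1, Rational(-1, 2))), Rational(1, 95)) = Mul(Mul(-8, Rational(1, 2)), Rational(1, 95)) = Mul(-4, Rational(1, 95)) = Rational(-4, 95)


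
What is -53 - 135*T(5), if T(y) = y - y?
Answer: -53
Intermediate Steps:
T(y) = 0
-53 - 135*T(5) = -53 - 135*0 = -53 + 0 = -53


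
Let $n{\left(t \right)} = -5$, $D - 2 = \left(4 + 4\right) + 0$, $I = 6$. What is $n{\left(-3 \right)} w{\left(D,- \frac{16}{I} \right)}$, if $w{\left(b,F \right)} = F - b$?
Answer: $\frac{190}{3} \approx 63.333$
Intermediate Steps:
$D = 10$ ($D = 2 + \left(\left(4 + 4\right) + 0\right) = 2 + \left(8 + 0\right) = 2 + 8 = 10$)
$n{\left(-3 \right)} w{\left(D,- \frac{16}{I} \right)} = - 5 \left(- \frac{16}{6} - 10\right) = - 5 \left(\left(-16\right) \frac{1}{6} - 10\right) = - 5 \left(- \frac{8}{3} - 10\right) = \left(-5\right) \left(- \frac{38}{3}\right) = \frac{190}{3}$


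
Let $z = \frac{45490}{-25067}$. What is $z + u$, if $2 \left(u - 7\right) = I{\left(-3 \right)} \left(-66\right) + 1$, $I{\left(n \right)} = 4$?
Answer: $- \frac{6332663}{50134} \approx -126.31$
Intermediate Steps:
$z = - \frac{45490}{25067}$ ($z = 45490 \left(- \frac{1}{25067}\right) = - \frac{45490}{25067} \approx -1.8147$)
$u = - \frac{249}{2}$ ($u = 7 + \frac{4 \left(-66\right) + 1}{2} = 7 + \frac{-264 + 1}{2} = 7 + \frac{1}{2} \left(-263\right) = 7 - \frac{263}{2} = - \frac{249}{2} \approx -124.5$)
$z + u = - \frac{45490}{25067} - \frac{249}{2} = - \frac{6332663}{50134}$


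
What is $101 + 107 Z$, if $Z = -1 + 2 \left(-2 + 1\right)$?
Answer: $-220$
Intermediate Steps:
$Z = -3$ ($Z = -1 + 2 \left(-1\right) = -1 - 2 = -3$)
$101 + 107 Z = 101 + 107 \left(-3\right) = 101 - 321 = -220$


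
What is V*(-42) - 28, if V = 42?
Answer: -1792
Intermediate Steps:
V*(-42) - 28 = 42*(-42) - 28 = -1764 - 28 = -1792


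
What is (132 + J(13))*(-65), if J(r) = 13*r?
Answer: -19565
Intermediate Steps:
(132 + J(13))*(-65) = (132 + 13*13)*(-65) = (132 + 169)*(-65) = 301*(-65) = -19565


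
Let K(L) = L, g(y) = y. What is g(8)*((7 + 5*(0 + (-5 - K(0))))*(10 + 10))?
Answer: -2880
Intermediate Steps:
g(8)*((7 + 5*(0 + (-5 - K(0))))*(10 + 10)) = 8*((7 + 5*(0 + (-5 - 1*0)))*(10 + 10)) = 8*((7 + 5*(0 + (-5 + 0)))*20) = 8*((7 + 5*(0 - 5))*20) = 8*((7 + 5*(-5))*20) = 8*((7 - 25)*20) = 8*(-18*20) = 8*(-360) = -2880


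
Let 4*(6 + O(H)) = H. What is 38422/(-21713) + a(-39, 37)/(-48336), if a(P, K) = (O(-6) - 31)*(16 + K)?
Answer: -68409827/39604512 ≈ -1.7273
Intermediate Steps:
O(H) = -6 + H/4
a(P, K) = -616 - 77*K/2 (a(P, K) = ((-6 + (1/4)*(-6)) - 31)*(16 + K) = ((-6 - 3/2) - 31)*(16 + K) = (-15/2 - 31)*(16 + K) = -77*(16 + K)/2 = -616 - 77*K/2)
38422/(-21713) + a(-39, 37)/(-48336) = 38422/(-21713) + (-616 - 77/2*37)/(-48336) = 38422*(-1/21713) + (-616 - 2849/2)*(-1/48336) = -38422/21713 - 4081/2*(-1/48336) = -38422/21713 + 77/1824 = -68409827/39604512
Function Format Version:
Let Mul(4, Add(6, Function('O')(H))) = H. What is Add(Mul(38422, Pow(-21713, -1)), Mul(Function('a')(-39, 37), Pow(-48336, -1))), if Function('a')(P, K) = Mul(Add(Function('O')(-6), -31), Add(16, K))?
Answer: Rational(-68409827, 39604512) ≈ -1.7273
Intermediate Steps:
Function('O')(H) = Add(-6, Mul(Rational(1, 4), H))
Function('a')(P, K) = Add(-616, Mul(Rational(-77, 2), K)) (Function('a')(P, K) = Mul(Add(Add(-6, Mul(Rational(1, 4), -6)), -31), Add(16, K)) = Mul(Add(Add(-6, Rational(-3, 2)), -31), Add(16, K)) = Mul(Add(Rational(-15, 2), -31), Add(16, K)) = Mul(Rational(-77, 2), Add(16, K)) = Add(-616, Mul(Rational(-77, 2), K)))
Add(Mul(38422, Pow(-21713, -1)), Mul(Function('a')(-39, 37), Pow(-48336, -1))) = Add(Mul(38422, Pow(-21713, -1)), Mul(Add(-616, Mul(Rational(-77, 2), 37)), Pow(-48336, -1))) = Add(Mul(38422, Rational(-1, 21713)), Mul(Add(-616, Rational(-2849, 2)), Rational(-1, 48336))) = Add(Rational(-38422, 21713), Mul(Rational(-4081, 2), Rational(-1, 48336))) = Add(Rational(-38422, 21713), Rational(77, 1824)) = Rational(-68409827, 39604512)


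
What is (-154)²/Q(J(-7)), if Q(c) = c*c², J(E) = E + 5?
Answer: -5929/2 ≈ -2964.5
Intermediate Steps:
J(E) = 5 + E
Q(c) = c³
(-154)²/Q(J(-7)) = (-154)²/((5 - 7)³) = 23716/((-2)³) = 23716/(-8) = 23716*(-⅛) = -5929/2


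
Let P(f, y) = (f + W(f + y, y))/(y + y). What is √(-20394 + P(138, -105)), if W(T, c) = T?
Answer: I*√99934590/70 ≈ 142.81*I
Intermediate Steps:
P(f, y) = (y + 2*f)/(2*y) (P(f, y) = (f + (f + y))/(y + y) = (y + 2*f)/((2*y)) = (y + 2*f)*(1/(2*y)) = (y + 2*f)/(2*y))
√(-20394 + P(138, -105)) = √(-20394 + (138 + (½)*(-105))/(-105)) = √(-20394 - (138 - 105/2)/105) = √(-20394 - 1/105*171/2) = √(-20394 - 57/70) = √(-1427637/70) = I*√99934590/70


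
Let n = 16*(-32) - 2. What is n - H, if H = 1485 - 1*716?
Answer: -1283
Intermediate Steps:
H = 769 (H = 1485 - 716 = 769)
n = -514 (n = -512 - 2 = -514)
n - H = -514 - 1*769 = -514 - 769 = -1283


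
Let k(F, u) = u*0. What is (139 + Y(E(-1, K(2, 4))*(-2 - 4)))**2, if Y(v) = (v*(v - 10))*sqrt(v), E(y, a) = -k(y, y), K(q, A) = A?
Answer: 19321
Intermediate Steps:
k(F, u) = 0
E(y, a) = 0 (E(y, a) = -1*0 = 0)
Y(v) = v**(3/2)*(-10 + v) (Y(v) = (v*(-10 + v))*sqrt(v) = v**(3/2)*(-10 + v))
(139 + Y(E(-1, K(2, 4))*(-2 - 4)))**2 = (139 + (0*(-2 - 4))**(3/2)*(-10 + 0*(-2 - 4)))**2 = (139 + (0*(-6))**(3/2)*(-10 + 0*(-6)))**2 = (139 + 0**(3/2)*(-10 + 0))**2 = (139 + 0*(-10))**2 = (139 + 0)**2 = 139**2 = 19321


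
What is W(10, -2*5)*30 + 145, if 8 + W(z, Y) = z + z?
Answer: 505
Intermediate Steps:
W(z, Y) = -8 + 2*z (W(z, Y) = -8 + (z + z) = -8 + 2*z)
W(10, -2*5)*30 + 145 = (-8 + 2*10)*30 + 145 = (-8 + 20)*30 + 145 = 12*30 + 145 = 360 + 145 = 505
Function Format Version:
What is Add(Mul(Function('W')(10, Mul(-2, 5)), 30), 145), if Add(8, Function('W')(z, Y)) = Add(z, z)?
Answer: 505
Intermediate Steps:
Function('W')(z, Y) = Add(-8, Mul(2, z)) (Function('W')(z, Y) = Add(-8, Add(z, z)) = Add(-8, Mul(2, z)))
Add(Mul(Function('W')(10, Mul(-2, 5)), 30), 145) = Add(Mul(Add(-8, Mul(2, 10)), 30), 145) = Add(Mul(Add(-8, 20), 30), 145) = Add(Mul(12, 30), 145) = Add(360, 145) = 505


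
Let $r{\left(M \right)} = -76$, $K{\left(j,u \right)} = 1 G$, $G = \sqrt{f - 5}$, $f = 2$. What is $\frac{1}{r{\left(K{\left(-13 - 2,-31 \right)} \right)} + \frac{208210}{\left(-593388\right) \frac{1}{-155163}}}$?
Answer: $\frac{98898}{5376898457} \approx 1.8393 \cdot 10^{-5}$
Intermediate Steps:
$G = i \sqrt{3}$ ($G = \sqrt{2 - 5} = \sqrt{-3} = i \sqrt{3} \approx 1.732 i$)
$K{\left(j,u \right)} = i \sqrt{3}$ ($K{\left(j,u \right)} = 1 i \sqrt{3} = i \sqrt{3}$)
$\frac{1}{r{\left(K{\left(-13 - 2,-31 \right)} \right)} + \frac{208210}{\left(-593388\right) \frac{1}{-155163}}} = \frac{1}{-76 + \frac{208210}{\left(-593388\right) \frac{1}{-155163}}} = \frac{1}{-76 + \frac{208210}{\left(-593388\right) \left(- \frac{1}{155163}\right)}} = \frac{1}{-76 + \frac{208210}{\frac{197796}{51721}}} = \frac{1}{-76 + 208210 \cdot \frac{51721}{197796}} = \frac{1}{-76 + \frac{5384414705}{98898}} = \frac{1}{\frac{5376898457}{98898}} = \frac{98898}{5376898457}$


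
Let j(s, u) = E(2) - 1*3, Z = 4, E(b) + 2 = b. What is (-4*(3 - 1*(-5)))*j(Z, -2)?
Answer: 96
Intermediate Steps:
E(b) = -2 + b
j(s, u) = -3 (j(s, u) = (-2 + 2) - 1*3 = 0 - 3 = -3)
(-4*(3 - 1*(-5)))*j(Z, -2) = -4*(3 - 1*(-5))*(-3) = -4*(3 + 5)*(-3) = -4*8*(-3) = -32*(-3) = 96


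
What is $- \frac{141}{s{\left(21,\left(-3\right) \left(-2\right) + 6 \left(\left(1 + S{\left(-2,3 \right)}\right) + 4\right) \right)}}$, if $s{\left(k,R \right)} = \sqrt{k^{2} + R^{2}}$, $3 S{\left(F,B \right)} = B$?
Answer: $- \frac{47 \sqrt{5}}{35} \approx -3.0027$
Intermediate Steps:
$S{\left(F,B \right)} = \frac{B}{3}$
$s{\left(k,R \right)} = \sqrt{R^{2} + k^{2}}$
$- \frac{141}{s{\left(21,\left(-3\right) \left(-2\right) + 6 \left(\left(1 + S{\left(-2,3 \right)}\right) + 4\right) \right)}} = - \frac{141}{\sqrt{\left(\left(-3\right) \left(-2\right) + 6 \left(\left(1 + \frac{1}{3} \cdot 3\right) + 4\right)\right)^{2} + 21^{2}}} = - \frac{141}{\sqrt{\left(6 + 6 \left(\left(1 + 1\right) + 4\right)\right)^{2} + 441}} = - \frac{141}{\sqrt{\left(6 + 6 \left(2 + 4\right)\right)^{2} + 441}} = - \frac{141}{\sqrt{\left(6 + 6 \cdot 6\right)^{2} + 441}} = - \frac{141}{\sqrt{\left(6 + 36\right)^{2} + 441}} = - \frac{141}{\sqrt{42^{2} + 441}} = - \frac{141}{\sqrt{1764 + 441}} = - \frac{141}{\sqrt{2205}} = - \frac{141}{21 \sqrt{5}} = - 141 \frac{\sqrt{5}}{105} = - \frac{47 \sqrt{5}}{35}$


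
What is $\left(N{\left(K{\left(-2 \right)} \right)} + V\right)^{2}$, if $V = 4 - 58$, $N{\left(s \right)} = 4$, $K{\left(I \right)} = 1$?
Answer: $2500$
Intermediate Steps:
$V = -54$
$\left(N{\left(K{\left(-2 \right)} \right)} + V\right)^{2} = \left(4 - 54\right)^{2} = \left(-50\right)^{2} = 2500$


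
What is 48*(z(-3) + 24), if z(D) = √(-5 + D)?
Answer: 1152 + 96*I*√2 ≈ 1152.0 + 135.76*I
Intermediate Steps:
48*(z(-3) + 24) = 48*(√(-5 - 3) + 24) = 48*(√(-8) + 24) = 48*(2*I*√2 + 24) = 48*(24 + 2*I*√2) = 1152 + 96*I*√2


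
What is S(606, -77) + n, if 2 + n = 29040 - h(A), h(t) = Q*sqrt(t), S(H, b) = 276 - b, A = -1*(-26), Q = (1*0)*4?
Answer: 29391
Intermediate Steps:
Q = 0 (Q = 0*4 = 0)
A = 26
h(t) = 0 (h(t) = 0*sqrt(t) = 0)
n = 29038 (n = -2 + (29040 - 1*0) = -2 + (29040 + 0) = -2 + 29040 = 29038)
S(606, -77) + n = (276 - 1*(-77)) + 29038 = (276 + 77) + 29038 = 353 + 29038 = 29391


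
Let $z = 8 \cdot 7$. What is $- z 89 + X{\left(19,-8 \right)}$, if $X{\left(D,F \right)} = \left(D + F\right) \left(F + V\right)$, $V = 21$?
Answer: $-4841$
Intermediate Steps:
$z = 56$
$X{\left(D,F \right)} = \left(21 + F\right) \left(D + F\right)$ ($X{\left(D,F \right)} = \left(D + F\right) \left(F + 21\right) = \left(D + F\right) \left(21 + F\right) = \left(21 + F\right) \left(D + F\right)$)
$- z 89 + X{\left(19,-8 \right)} = \left(-1\right) 56 \cdot 89 + \left(\left(-8\right)^{2} + 21 \cdot 19 + 21 \left(-8\right) + 19 \left(-8\right)\right) = \left(-56\right) 89 + \left(64 + 399 - 168 - 152\right) = -4984 + 143 = -4841$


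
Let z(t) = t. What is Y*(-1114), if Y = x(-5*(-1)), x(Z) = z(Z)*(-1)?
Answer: 5570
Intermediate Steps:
x(Z) = -Z (x(Z) = Z*(-1) = -Z)
Y = -5 (Y = -(-5)*(-1) = -1*5 = -5)
Y*(-1114) = -5*(-1114) = 5570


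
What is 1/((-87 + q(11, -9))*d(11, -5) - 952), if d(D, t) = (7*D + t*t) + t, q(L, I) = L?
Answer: -1/8324 ≈ -0.00012013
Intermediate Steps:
d(D, t) = t + t² + 7*D (d(D, t) = (7*D + t²) + t = (t² + 7*D) + t = t + t² + 7*D)
1/((-87 + q(11, -9))*d(11, -5) - 952) = 1/((-87 + 11)*(-5 + (-5)² + 7*11) - 952) = 1/(-76*(-5 + 25 + 77) - 952) = 1/(-76*97 - 952) = 1/(-7372 - 952) = 1/(-8324) = -1/8324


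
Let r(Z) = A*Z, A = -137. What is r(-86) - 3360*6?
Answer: -8378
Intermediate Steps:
r(Z) = -137*Z
r(-86) - 3360*6 = -137*(-86) - 3360*6 = 11782 - 20160 = -8378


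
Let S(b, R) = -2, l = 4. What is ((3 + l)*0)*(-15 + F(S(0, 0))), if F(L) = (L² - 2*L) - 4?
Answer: 0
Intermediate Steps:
F(L) = -4 + L² - 2*L
((3 + l)*0)*(-15 + F(S(0, 0))) = ((3 + 4)*0)*(-15 + (-4 + (-2)² - 2*(-2))) = (7*0)*(-15 + (-4 + 4 + 4)) = 0*(-15 + 4) = 0*(-11) = 0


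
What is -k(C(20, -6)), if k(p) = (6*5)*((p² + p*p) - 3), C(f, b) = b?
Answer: -2070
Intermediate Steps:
k(p) = -90 + 60*p² (k(p) = 30*((p² + p²) - 3) = 30*(2*p² - 3) = 30*(-3 + 2*p²) = -90 + 60*p²)
-k(C(20, -6)) = -(-90 + 60*(-6)²) = -(-90 + 60*36) = -(-90 + 2160) = -1*2070 = -2070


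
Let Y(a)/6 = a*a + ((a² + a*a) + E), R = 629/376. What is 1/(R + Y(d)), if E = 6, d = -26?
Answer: 376/4589333 ≈ 8.1929e-5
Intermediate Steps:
R = 629/376 (R = 629*(1/376) = 629/376 ≈ 1.6729)
Y(a) = 36 + 18*a² (Y(a) = 6*(a*a + ((a² + a*a) + 6)) = 6*(a² + ((a² + a²) + 6)) = 6*(a² + (2*a² + 6)) = 6*(a² + (6 + 2*a²)) = 6*(6 + 3*a²) = 36 + 18*a²)
1/(R + Y(d)) = 1/(629/376 + (36 + 18*(-26)²)) = 1/(629/376 + (36 + 18*676)) = 1/(629/376 + (36 + 12168)) = 1/(629/376 + 12204) = 1/(4589333/376) = 376/4589333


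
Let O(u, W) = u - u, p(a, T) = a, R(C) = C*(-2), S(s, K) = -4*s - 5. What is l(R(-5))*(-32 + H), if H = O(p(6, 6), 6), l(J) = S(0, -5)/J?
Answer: 16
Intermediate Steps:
S(s, K) = -5 - 4*s
R(C) = -2*C
l(J) = -5/J (l(J) = (-5 - 4*0)/J = (-5 + 0)/J = -5/J)
O(u, W) = 0
H = 0
l(R(-5))*(-32 + H) = (-5/((-2*(-5))))*(-32 + 0) = -5/10*(-32) = -5*1/10*(-32) = -1/2*(-32) = 16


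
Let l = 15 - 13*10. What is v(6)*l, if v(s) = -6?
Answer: 690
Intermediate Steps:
l = -115 (l = 15 - 130 = -115)
v(6)*l = -6*(-115) = 690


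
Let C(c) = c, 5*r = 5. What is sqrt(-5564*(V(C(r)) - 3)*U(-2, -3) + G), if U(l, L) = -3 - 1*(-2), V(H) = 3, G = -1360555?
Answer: I*sqrt(1360555) ≈ 1166.4*I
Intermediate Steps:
r = 1 (r = (1/5)*5 = 1)
U(l, L) = -1 (U(l, L) = -3 + 2 = -1)
sqrt(-5564*(V(C(r)) - 3)*U(-2, -3) + G) = sqrt(-5564*(3 - 3)*(-1) - 1360555) = sqrt(-0*(-1) - 1360555) = sqrt(-5564*0 - 1360555) = sqrt(0 - 1360555) = sqrt(-1360555) = I*sqrt(1360555)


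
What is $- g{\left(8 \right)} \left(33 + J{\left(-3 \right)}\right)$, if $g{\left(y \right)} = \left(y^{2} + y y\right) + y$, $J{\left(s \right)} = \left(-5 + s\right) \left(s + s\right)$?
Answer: $-11016$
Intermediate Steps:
$J{\left(s \right)} = 2 s \left(-5 + s\right)$ ($J{\left(s \right)} = \left(-5 + s\right) 2 s = 2 s \left(-5 + s\right)$)
$g{\left(y \right)} = y + 2 y^{2}$ ($g{\left(y \right)} = \left(y^{2} + y^{2}\right) + y = 2 y^{2} + y = y + 2 y^{2}$)
$- g{\left(8 \right)} \left(33 + J{\left(-3 \right)}\right) = - 8 \left(1 + 2 \cdot 8\right) \left(33 + 2 \left(-3\right) \left(-5 - 3\right)\right) = - 8 \left(1 + 16\right) \left(33 + 2 \left(-3\right) \left(-8\right)\right) = - 8 \cdot 17 \left(33 + 48\right) = - 136 \cdot 81 = \left(-1\right) 11016 = -11016$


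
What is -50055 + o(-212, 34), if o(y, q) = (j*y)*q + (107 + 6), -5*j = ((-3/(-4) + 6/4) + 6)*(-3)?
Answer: -428108/5 ≈ -85622.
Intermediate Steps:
j = 99/20 (j = -((-3/(-4) + 6/4) + 6)*(-3)/5 = -((-3*(-¼) + 6*(¼)) + 6)*(-3)/5 = -((¾ + 3/2) + 6)*(-3)/5 = -(9/4 + 6)*(-3)/5 = -33*(-3)/20 = -⅕*(-99/4) = 99/20 ≈ 4.9500)
o(y, q) = 113 + 99*q*y/20 (o(y, q) = (99*y/20)*q + (107 + 6) = 99*q*y/20 + 113 = 113 + 99*q*y/20)
-50055 + o(-212, 34) = -50055 + (113 + (99/20)*34*(-212)) = -50055 + (113 - 178398/5) = -50055 - 177833/5 = -428108/5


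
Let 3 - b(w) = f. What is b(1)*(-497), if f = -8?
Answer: -5467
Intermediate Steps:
b(w) = 11 (b(w) = 3 - 1*(-8) = 3 + 8 = 11)
b(1)*(-497) = 11*(-497) = -5467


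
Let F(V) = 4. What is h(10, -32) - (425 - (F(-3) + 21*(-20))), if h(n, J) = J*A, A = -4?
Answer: -713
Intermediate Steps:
h(n, J) = -4*J (h(n, J) = J*(-4) = -4*J)
h(10, -32) - (425 - (F(-3) + 21*(-20))) = -4*(-32) - (425 - (4 + 21*(-20))) = 128 - (425 - (4 - 420)) = 128 - (425 - 1*(-416)) = 128 - (425 + 416) = 128 - 1*841 = 128 - 841 = -713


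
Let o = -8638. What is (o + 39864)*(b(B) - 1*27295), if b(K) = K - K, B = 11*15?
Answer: -852313670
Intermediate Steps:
B = 165
b(K) = 0
(o + 39864)*(b(B) - 1*27295) = (-8638 + 39864)*(0 - 1*27295) = 31226*(0 - 27295) = 31226*(-27295) = -852313670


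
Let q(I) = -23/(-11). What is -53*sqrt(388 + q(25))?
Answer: -53*sqrt(47201)/11 ≈ -1046.8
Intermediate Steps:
q(I) = 23/11 (q(I) = -23*(-1/11) = 23/11)
-53*sqrt(388 + q(25)) = -53*sqrt(388 + 23/11) = -53*sqrt(47201)/11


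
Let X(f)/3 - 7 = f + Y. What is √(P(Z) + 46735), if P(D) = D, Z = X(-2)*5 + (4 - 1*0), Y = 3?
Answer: √46859 ≈ 216.47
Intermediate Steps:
X(f) = 30 + 3*f (X(f) = 21 + 3*(f + 3) = 21 + 3*(3 + f) = 21 + (9 + 3*f) = 30 + 3*f)
Z = 124 (Z = (30 + 3*(-2))*5 + (4 - 1*0) = (30 - 6)*5 + (4 + 0) = 24*5 + 4 = 120 + 4 = 124)
√(P(Z) + 46735) = √(124 + 46735) = √46859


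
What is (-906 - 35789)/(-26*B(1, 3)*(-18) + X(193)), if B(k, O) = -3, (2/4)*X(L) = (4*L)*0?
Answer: 36695/1404 ≈ 26.136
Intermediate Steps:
X(L) = 0 (X(L) = 2*((4*L)*0) = 2*0 = 0)
(-906 - 35789)/(-26*B(1, 3)*(-18) + X(193)) = (-906 - 35789)/(-26*(-3)*(-18) + 0) = -36695/(78*(-18) + 0) = -36695/(-1404 + 0) = -36695/(-1404) = -36695*(-1/1404) = 36695/1404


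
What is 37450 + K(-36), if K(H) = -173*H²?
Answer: -186758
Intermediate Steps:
37450 + K(-36) = 37450 - 173*(-36)² = 37450 - 173*1296 = 37450 - 224208 = -186758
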